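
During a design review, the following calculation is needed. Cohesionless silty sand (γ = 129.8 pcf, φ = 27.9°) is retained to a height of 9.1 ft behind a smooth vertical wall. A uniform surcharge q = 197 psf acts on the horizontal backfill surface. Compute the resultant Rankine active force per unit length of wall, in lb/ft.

K_a = tan²(45° − φ/2) = 0.3625.
Soil triangle: ½ K_a γ H² = 0.5×0.3625×129.8×9.1² = 1948 lb/ft.
Surcharge rectangle: K_a q H = 0.3625×197×9.1 = 649.8 lb/ft.
Total = 1948 + 649.8 = 2598 lb/ft.

2600 lb/ft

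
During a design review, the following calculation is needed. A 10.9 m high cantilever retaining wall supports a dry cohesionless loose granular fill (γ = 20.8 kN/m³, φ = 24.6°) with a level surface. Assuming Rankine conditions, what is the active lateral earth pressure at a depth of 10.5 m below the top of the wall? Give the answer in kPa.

90.0 kPa

K_a = (1 − sin φ)/(1 + sin φ) = 0.4121.
σ_h = K_a γ z = 0.4121 × 20.8 × 10.5 = 90.01 kPa.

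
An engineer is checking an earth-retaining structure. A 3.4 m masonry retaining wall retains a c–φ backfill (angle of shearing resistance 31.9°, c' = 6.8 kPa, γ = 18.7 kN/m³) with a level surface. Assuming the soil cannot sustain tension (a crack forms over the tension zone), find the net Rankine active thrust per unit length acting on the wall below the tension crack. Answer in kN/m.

K_a = 0.3085; √K_a = 0.5555.
Tension-crack depth z_c = 2c/(γ√K_a) = 2×6.8/(18.7×0.5555) = 1.309 m.
σ_a at base = K_a γ H − 2c√K_a = 0.3085×18.7×3.4 − 2×6.8×0.5555 = 12.06 kPa.
P_a = ½ × 12.06 × (H − z_c) = 0.5×12.06×2.091 = 12.61 kN/m.

12.6 kN/m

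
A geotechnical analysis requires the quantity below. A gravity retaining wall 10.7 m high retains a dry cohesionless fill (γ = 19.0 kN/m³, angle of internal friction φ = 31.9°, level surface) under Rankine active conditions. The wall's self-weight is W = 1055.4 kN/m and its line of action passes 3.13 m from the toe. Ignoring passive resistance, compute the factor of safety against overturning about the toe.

K_a = tan²(45° − 31.9°/2) = 0.3085.
P_a = ½K_aγH² = 0.5×0.3085×19.0×10.7² = 335.6 kN/m, acting at H/3 = 3.567 m above the base.
Overturning moment M_o = P_a × H/3 = 335.6 × 3.567 = 1197.
Resisting moment M_r = W × 3.13 = 1055.4 × 3.13 = 3303.
FS_overturning = M_r/M_o = 3303/1197 = 2.760.

2.76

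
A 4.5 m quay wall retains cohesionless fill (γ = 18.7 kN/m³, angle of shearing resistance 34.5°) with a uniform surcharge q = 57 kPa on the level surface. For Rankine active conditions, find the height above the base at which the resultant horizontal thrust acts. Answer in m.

K_a = 0.2768.
Triangular part P₁ = ½K_aγH² = 52.41 at H/3 = 1.500 m; rectangular part P₂ = K_a q H = 71.00 at H/2 = 2.250 m.
ȳ = (P₁·1.500 + P₂·2.250)/(P₁+P₂) = 1.931 m.

1.93 m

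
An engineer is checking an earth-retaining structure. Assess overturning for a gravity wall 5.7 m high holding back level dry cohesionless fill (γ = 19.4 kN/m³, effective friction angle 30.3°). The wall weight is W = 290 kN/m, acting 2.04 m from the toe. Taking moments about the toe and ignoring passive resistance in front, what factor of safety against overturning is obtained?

K_a = tan²(45° − 30.3°/2) = 0.3293.
P_a = ½K_aγH² = 0.5×0.3293×19.4×5.7² = 103.8 kN/m, acting at H/3 = 1.900 m above the base.
Overturning moment M_o = P_a × H/3 = 103.8 × 1.900 = 197.2.
Resisting moment M_r = W × 2.04 = 290 × 2.04 = 591.6.
FS_overturning = M_r/M_o = 591.6/197.2 = 3.000.

3.00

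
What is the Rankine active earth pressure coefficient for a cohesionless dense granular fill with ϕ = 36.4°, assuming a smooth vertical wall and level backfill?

K_a = (1 − sin φ)/(1 + sin φ) = (1 − sin 36.4°)/(1 + sin 36.4°) = 0.2552.

0.255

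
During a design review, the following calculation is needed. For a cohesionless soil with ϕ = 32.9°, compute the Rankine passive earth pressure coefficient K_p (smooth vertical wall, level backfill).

K_p = (1 + sin φ)/(1 − sin φ) = tan²(45° + 32.9°/2) = 3.378.

3.38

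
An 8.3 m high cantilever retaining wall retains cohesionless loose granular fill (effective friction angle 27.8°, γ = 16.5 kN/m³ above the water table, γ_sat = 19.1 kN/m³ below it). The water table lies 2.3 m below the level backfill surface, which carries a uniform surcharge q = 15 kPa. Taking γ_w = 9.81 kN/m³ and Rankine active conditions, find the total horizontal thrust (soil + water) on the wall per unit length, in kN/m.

K_a = tan²(45° − φ/2) = 0.3639.
γ' = 19.1 − 9.81 = 9.290 kN/m³. h₂ = H − d_w = 6.0 m.
σ'_h: at surface K_a·q = 5.458; at WT K_a(q+γd_w) = 19.27; at base K_a(q+γd_w+γ'h₂) = 39.55 kPa.
P₁ = ½(5.458+19.27)×2.3 = 28.44; P₂ = ½(19.27+39.55)×6.0 = 176.5; P_w = ½γ_w h₂² = 176.6.
Total = 28.44+176.5+176.6 = 381.5 kN/m.

381 kN/m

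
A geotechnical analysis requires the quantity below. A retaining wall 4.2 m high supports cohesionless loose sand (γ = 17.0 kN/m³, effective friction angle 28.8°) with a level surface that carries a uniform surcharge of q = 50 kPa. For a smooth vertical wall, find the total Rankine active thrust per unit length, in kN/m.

K_a = tan²(45° − φ/2) = 0.3498.
Soil triangle: ½ K_a γ H² = 0.5×0.3498×17.0×4.2² = 52.44 kN/m.
Surcharge rectangle: K_a q H = 0.3498×50×4.2 = 73.45 kN/m.
Total = 52.44 + 73.45 = 125.9 kN/m.

126 kN/m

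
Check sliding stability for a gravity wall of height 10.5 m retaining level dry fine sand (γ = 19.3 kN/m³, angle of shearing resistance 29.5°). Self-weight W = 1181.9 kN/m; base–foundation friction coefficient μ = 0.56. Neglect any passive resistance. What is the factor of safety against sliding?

1.83

K_a = tan²(45° − 29.5°/2) = 0.3401.
P_a = ½K_aγH² = 0.5×0.3401×19.3×10.5² = 361.8 kN/m, acting at H/3 = 3.500 m above the base.
FS_sliding = μW / P_a = 0.56×1181.9 / 361.8 = 1.829.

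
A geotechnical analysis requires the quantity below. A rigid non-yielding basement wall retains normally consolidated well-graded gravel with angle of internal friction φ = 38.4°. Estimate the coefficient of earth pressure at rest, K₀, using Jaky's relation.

0.379

K₀ = 1 − sin φ' = 1 − sin 38.4° = 0.3789.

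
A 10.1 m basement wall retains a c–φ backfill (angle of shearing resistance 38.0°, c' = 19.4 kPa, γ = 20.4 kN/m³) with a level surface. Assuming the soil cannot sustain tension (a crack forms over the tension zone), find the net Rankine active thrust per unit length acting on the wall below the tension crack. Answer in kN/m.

K_a = 0.2379; √K_a = 0.4877.
Tension-crack depth z_c = 2c/(γ√K_a) = 2×19.4/(20.4×0.4877) = 3.900 m.
σ_a at base = K_a γ H − 2c√K_a = 0.2379×20.4×10.1 − 2×19.4×0.4877 = 30.09 kPa.
P_a = ½ × 30.09 × (H − z_c) = 0.5×30.09×6.200 = 93.28 kN/m.

93.3 kN/m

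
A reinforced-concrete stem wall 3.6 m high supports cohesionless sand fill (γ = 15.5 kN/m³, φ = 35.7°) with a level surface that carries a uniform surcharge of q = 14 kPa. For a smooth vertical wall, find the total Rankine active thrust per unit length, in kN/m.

39.7 kN/m

K_a = tan²(45° − φ/2) = 0.2630.
Soil triangle: ½ K_a γ H² = 0.5×0.2630×15.5×3.6² = 26.41 kN/m.
Surcharge rectangle: K_a q H = 0.2630×14×3.6 = 13.25 kN/m.
Total = 26.41 + 13.25 = 39.67 kN/m.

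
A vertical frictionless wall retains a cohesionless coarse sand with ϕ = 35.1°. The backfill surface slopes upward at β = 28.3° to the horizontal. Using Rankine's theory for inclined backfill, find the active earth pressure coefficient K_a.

0.405

K_a = cos β · (cos β − √(cos²β − cos²φ)) / (cos β + √(cos²β − cos²φ)).
cos β = 0.8805, cos φ = 0.8181, √(cos²β − cos²φ) = 0.3254.
K_a = 0.8805 × (0.8805 − 0.3254)/(0.8805 + 0.3254) = 0.4053.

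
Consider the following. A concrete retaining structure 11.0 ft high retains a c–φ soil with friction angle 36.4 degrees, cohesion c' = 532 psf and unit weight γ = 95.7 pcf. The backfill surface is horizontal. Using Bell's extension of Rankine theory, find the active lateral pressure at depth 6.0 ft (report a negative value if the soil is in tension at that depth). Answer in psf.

K_a = (1 − sin φ)/(1 + sin φ) = 0.2552.
σ_a = K_a γ z − 2c√K_a = 0.2552×95.7×6.0 − 2×532×0.5051 = -391.0 psf.

-391 psf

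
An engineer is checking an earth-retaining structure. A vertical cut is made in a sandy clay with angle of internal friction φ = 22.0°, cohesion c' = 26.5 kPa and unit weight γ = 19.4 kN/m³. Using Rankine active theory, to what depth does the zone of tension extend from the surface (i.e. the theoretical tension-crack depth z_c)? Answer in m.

4.05 m

K_a = tan²(45° − 22.0°/2) = 0.4550; √K_a = 0.6745.
The active pressure is zero where K_a γ z = 2c√K_a, so z_c = 2c/(γ√K_a) = 2×26.5/(19.4×0.6745) = 4.050 m.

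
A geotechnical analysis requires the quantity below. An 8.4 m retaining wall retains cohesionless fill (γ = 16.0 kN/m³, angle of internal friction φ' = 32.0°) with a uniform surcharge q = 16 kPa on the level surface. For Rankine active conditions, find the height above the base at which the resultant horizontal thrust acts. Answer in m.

K_a = 0.3073.
Triangular part P₁ = ½K_aγH² = 173.4 at H/3 = 2.800 m; rectangular part P₂ = K_a q H = 41.30 at H/2 = 4.200 m.
ȳ = (P₁·2.800 + P₂·4.200)/(P₁+P₂) = 3.069 m.

3.07 m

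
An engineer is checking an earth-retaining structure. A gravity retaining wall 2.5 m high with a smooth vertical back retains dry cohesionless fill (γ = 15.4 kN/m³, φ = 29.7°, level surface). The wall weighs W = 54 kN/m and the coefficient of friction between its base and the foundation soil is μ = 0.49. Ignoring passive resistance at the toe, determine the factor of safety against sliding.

1.63

K_a = tan²(45° − 29.7°/2) = 0.3374.
P_a = ½K_aγH² = 0.5×0.3374×15.4×2.5² = 16.24 kN/m, acting at H/3 = 0.8333 m above the base.
FS_sliding = μW / P_a = 0.49×54 / 16.24 = 1.630.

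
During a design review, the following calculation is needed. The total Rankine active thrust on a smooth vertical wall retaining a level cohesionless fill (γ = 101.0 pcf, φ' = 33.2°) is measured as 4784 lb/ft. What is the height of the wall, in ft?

K_a = 0.2924. P_a = ½ K_a γ H² ⇒ H = √(2P_a/(K_a γ)).
H = √(2×4784/(0.2924×101.0)) = 18.00 ft.

18.0 ft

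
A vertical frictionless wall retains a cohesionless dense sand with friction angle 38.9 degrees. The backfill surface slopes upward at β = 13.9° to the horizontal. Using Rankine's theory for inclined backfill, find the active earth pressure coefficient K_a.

0.244

K_a = cos β · (cos β − √(cos²β − cos²φ)) / (cos β + √(cos²β − cos²φ)).
cos β = 0.9707, cos φ = 0.7782, √(cos²β − cos²φ) = 0.5802.
K_a = 0.9707 × (0.9707 − 0.5802)/(0.9707 + 0.5802) = 0.2444.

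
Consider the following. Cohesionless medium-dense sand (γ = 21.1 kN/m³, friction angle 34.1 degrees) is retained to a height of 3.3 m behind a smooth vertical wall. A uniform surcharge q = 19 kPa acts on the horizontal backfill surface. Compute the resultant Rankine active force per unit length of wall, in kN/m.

K_a = tan²(45° − φ/2) = 0.2815.
Soil triangle: ½ K_a γ H² = 0.5×0.2815×21.1×3.3² = 32.34 kN/m.
Surcharge rectangle: K_a q H = 0.2815×19×3.3 = 17.65 kN/m.
Total = 32.34 + 17.65 = 50.00 kN/m.

50.0 kN/m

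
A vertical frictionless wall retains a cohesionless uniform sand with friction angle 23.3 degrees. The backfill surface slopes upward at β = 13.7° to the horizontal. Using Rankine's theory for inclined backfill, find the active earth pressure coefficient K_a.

K_a = cos β · (cos β − √(cos²β − cos²φ)) / (cos β + √(cos²β − cos²φ)).
cos β = 0.9715, cos φ = 0.9184, √(cos²β − cos²φ) = 0.3168.
K_a = 0.9715 × (0.9715 − 0.3168)/(0.9715 + 0.3168) = 0.4937.

0.494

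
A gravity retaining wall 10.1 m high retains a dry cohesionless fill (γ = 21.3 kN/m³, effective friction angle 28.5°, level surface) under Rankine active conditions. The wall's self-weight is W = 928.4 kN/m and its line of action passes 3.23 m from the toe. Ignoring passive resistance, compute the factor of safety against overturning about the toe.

2.32

K_a = tan²(45° − 28.5°/2) = 0.3540.
P_a = ½K_aγH² = 0.5×0.3540×21.3×10.1² = 384.5 kN/m, acting at H/3 = 3.367 m above the base.
Overturning moment M_o = P_a × H/3 = 384.5 × 3.367 = 1295.
Resisting moment M_r = W × 3.23 = 928.4 × 3.23 = 2999.
FS_overturning = M_r/M_o = 2999/1295 = 2.316.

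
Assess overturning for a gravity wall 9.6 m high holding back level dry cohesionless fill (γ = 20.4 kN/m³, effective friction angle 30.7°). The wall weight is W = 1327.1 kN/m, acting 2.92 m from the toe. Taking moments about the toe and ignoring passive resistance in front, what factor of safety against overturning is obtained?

K_a = tan²(45° − 30.7°/2) = 0.3240.
P_a = ½K_aγH² = 0.5×0.3240×20.4×9.6² = 304.6 kN/m, acting at H/3 = 3.200 m above the base.
Overturning moment M_o = P_a × H/3 = 304.6 × 3.200 = 974.7.
Resisting moment M_r = W × 2.92 = 1327.1 × 2.92 = 3875.
FS_overturning = M_r/M_o = 3875/974.7 = 3.976.

3.98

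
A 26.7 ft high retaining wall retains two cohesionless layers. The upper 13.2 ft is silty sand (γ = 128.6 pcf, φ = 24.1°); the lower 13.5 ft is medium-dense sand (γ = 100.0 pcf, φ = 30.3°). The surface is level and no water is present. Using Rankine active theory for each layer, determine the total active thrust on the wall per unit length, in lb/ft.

K_a1 = tan²(45°−24.1°/2) = 0.4201; K_a2 = tan²(45°−30.3°/2) = 0.3293.
Layer 1: σ at base = K_a1 γ₁ h₁ = 713.2 psf; P₁ = ½×713.2×13.2 = 4707.
Layer 2: σ_v at top = γ₁h₁ = 1698; σ_h top = K_a2×1698 = 559.0; σ_h base = K_a2×(1698+100.0×13.5) = 1004.
P₂ = ½(559.0+1004)×13.5 = 10550. Total P_a = 4707+10550 = 15250 lb/ft.

15300 lb/ft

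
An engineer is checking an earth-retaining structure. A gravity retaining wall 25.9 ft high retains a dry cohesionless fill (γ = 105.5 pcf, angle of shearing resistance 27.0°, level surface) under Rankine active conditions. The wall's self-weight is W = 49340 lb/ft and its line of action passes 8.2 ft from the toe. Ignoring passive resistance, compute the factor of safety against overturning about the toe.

3.53

K_a = tan²(45° − 27.0°/2) = 0.3755.
P_a = ½K_aγH² = 0.5×0.3755×105.5×25.9² = 13290 lb/ft, acting at H/3 = 8.633 ft above the base.
Overturning moment M_o = P_a × H/3 = 13290 × 8.633 = 114700.
Resisting moment M_r = W × 8.2 = 49340 × 8.2 = 404600.
FS_overturning = M_r/M_o = 404600/114700 = 3.527.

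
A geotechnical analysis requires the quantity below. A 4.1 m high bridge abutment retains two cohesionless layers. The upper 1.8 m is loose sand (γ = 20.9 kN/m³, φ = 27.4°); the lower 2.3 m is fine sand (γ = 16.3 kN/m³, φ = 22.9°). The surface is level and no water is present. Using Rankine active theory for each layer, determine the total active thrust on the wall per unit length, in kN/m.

69.5 kN/m

K_a1 = tan²(45°−27.4°/2) = 0.3697; K_a2 = tan²(45°−22.9°/2) = 0.4398.
Layer 1: σ at base = K_a1 γ₁ h₁ = 13.91 kPa; P₁ = ½×13.91×1.8 = 12.52.
Layer 2: σ_v at top = γ₁h₁ = 37.62; σ_h top = K_a2×37.62 = 16.54; σ_h base = K_a2×(37.62+16.3×2.3) = 33.03.
P₂ = ½(16.54+33.03)×2.3 = 57.01. Total P_a = 12.52+57.01 = 69.53 kN/m.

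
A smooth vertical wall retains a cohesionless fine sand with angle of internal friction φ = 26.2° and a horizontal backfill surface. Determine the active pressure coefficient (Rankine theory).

K_a = (1 − sin φ)/(1 + sin φ) = (1 − sin 26.2°)/(1 + sin 26.2°) = 0.3874.

0.387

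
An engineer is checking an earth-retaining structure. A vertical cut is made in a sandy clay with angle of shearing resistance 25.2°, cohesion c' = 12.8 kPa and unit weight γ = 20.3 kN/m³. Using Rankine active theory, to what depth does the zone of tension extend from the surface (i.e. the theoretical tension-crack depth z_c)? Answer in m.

1.99 m

K_a = tan²(45° − 25.2°/2) = 0.4027; √K_a = 0.6346.
The active pressure is zero where K_a γ z = 2c√K_a, so z_c = 2c/(γ√K_a) = 2×12.8/(20.3×0.6346) = 1.987 m.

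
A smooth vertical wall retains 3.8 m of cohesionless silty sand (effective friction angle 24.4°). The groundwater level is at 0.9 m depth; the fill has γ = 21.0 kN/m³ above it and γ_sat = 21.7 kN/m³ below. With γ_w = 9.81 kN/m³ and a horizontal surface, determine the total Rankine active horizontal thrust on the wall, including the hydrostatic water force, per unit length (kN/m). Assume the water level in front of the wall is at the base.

K_a = tan²(45° − φ/2) = 0.4153.
γ' = 21.7 − 9.81 = 11.89 kN/m³. Depth below WT = 2.9 m.
σ'_h at WT = K_a γ d_w = 7.850 kPa; at base = 7.850 + K_a γ' × 2.9 = 22.17 kPa.
P₁ (0–0.9 m) = ½×7.850×0.9 = 3.532. P₂ (0.9–3.8 m) = ½(7.850+22.17)×2.9 = 43.53.
P_w = ½ γ_w h₂² = 0.5×9.81×2.9² = 41.25. Total = 3.532+43.53+41.25 = 88.31 kN/m.

88.3 kN/m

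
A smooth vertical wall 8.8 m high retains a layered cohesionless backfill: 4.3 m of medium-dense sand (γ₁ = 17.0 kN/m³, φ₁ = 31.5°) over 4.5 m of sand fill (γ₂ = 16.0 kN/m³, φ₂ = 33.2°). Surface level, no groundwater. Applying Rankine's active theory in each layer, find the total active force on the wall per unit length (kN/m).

K_a1 = tan²(45°−31.5°/2) = 0.3136; K_a2 = tan²(45°−33.2°/2) = 0.2924.
Layer 1: σ at base = K_a1 γ₁ h₁ = 22.93 kPa; P₁ = ½×22.93×4.3 = 49.29.
Layer 2: σ_v at top = γ₁h₁ = 73.10; σ_h top = K_a2×73.10 = 21.37; σ_h base = K_a2×(73.10+16.0×4.5) = 42.42.
P₂ = ½(21.37+42.42)×4.5 = 143.5. Total P_a = 49.29+143.5 = 192.8 kN/m.

193 kN/m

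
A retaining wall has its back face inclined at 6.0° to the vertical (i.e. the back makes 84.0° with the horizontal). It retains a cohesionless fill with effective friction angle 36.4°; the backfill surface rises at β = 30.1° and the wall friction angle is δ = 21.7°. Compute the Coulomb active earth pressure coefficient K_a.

K_a = sin²(α+φ) / [sin²α · sin(α−δ) · (1 + √{sin(φ+δ)sin(φ−β) / (sin(α−δ)sin(α+β))})²].
With α = 84.0°, φ = 36.4°, δ = 21.7°, β = 30.1°: K_a = 0.4735.

0.473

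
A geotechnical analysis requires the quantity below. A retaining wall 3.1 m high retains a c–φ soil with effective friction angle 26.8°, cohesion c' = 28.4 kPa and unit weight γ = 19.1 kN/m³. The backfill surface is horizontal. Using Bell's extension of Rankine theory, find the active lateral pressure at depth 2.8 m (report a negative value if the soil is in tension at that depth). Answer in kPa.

K_a = (1 − sin φ)/(1 + sin φ) = 0.3785.
σ_a = K_a γ z − 2c√K_a = 0.3785×19.1×2.8 − 2×28.4×0.6152 = -14.70 kPa.

-14.7 kPa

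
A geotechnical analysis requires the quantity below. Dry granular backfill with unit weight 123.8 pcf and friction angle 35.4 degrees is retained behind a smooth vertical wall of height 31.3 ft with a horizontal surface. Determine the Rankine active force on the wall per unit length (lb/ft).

K_a = tan²(45° − φ/2) = 0.2664.
P_a = ½ K_a γ H² = 0.5 × 0.2664 × 123.8 × 31.3² = 16160 lb/ft.

16200 lb/ft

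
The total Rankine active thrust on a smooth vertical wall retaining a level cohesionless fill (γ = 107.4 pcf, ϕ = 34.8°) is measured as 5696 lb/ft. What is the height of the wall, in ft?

K_a = 0.2733. P_a = ½ K_a γ H² ⇒ H = √(2P_a/(K_a γ)).
H = √(2×5696/(0.2733×107.4)) = 19.70 ft.

19.7 ft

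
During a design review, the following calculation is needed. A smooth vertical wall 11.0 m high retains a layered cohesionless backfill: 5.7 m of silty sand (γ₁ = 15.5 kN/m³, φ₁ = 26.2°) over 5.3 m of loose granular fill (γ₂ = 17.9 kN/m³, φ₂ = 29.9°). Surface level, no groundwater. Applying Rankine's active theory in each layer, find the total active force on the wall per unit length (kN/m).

K_a1 = tan²(45°−26.2°/2) = 0.3874; K_a2 = tan²(45°−29.9°/2) = 0.3347.
Layer 1: σ at base = K_a1 γ₁ h₁ = 34.23 kPa; P₁ = ½×34.23×5.7 = 97.56.
Layer 2: σ_v at top = γ₁h₁ = 88.35; σ_h top = K_a2×88.35 = 29.57; σ_h base = K_a2×(88.35+17.9×5.3) = 61.32.
P₂ = ½(29.57+61.32)×5.3 = 240.9. Total P_a = 97.56+240.9 = 338.4 kN/m.

338 kN/m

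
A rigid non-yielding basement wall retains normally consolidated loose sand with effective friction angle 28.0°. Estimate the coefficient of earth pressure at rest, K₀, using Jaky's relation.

K₀ = 1 − sin φ' = 1 − sin 28.0° = 0.5305.

0.531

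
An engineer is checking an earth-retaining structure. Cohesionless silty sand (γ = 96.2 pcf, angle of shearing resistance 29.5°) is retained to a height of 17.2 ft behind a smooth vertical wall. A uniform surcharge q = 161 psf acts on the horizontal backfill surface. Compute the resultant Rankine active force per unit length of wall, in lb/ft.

K_a = tan²(45° − φ/2) = 0.3401.
Soil triangle: ½ K_a γ H² = 0.5×0.3401×96.2×17.2² = 4840 lb/ft.
Surcharge rectangle: K_a q H = 0.3401×161×17.2 = 941.8 lb/ft.
Total = 4840 + 941.8 = 5781 lb/ft.

5780 lb/ft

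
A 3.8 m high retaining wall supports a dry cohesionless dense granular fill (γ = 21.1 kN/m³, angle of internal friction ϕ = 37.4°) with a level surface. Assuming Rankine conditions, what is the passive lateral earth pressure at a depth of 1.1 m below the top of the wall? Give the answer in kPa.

K_p = (1 + sin φ)/(1 − sin φ) = 4.094.
σ_h = K_p γ z = 4.094 × 21.1 × 1.1 = 95.02 kPa.

95.0 kPa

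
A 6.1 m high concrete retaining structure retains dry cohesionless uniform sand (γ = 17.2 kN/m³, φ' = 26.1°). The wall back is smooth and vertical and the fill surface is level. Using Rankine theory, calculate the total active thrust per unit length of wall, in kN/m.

124 kN/m

K_a = tan²(45° − φ/2) = 0.3889.
P_a = ½ K_a γ H² = 0.5 × 0.3889 × 17.2 × 6.1² = 124.5 kN/m.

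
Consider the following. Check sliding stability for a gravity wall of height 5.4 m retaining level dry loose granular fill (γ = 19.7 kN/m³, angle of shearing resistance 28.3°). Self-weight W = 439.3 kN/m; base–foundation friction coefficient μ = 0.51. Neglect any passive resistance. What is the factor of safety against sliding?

K_a = tan²(45° − 28.3°/2) = 0.3568.
P_a = ½K_aγH² = 0.5×0.3568×19.7×5.4² = 102.5 kN/m, acting at H/3 = 1.800 m above the base.
FS_sliding = μW / P_a = 0.51×439.3 / 102.5 = 2.186.

2.19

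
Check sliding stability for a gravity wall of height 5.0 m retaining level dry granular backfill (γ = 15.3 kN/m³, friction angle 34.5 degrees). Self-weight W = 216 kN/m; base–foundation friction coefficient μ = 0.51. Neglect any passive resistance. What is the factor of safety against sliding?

K_a = tan²(45° − 34.5°/2) = 0.2768.
P_a = ½K_aγH² = 0.5×0.2768×15.3×5.0² = 52.94 kN/m, acting at H/3 = 1.667 m above the base.
FS_sliding = μW / P_a = 0.51×216 / 52.94 = 2.081.

2.08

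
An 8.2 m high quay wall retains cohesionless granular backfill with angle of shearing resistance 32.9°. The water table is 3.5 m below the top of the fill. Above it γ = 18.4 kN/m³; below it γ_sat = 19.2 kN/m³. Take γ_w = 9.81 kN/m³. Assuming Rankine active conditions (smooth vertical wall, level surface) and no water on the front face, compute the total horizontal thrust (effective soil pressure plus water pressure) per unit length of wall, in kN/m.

K_a = tan²(45° − φ/2) = 0.2960.
γ' = 19.2 − 9.81 = 9.390 kN/m³. Depth below WT = 4.7 m.
σ'_h at WT = K_a γ d_w = 19.06 kPa; at base = 19.06 + K_a γ' × 4.7 = 32.13 kPa.
P₁ (0–3.5 m) = ½×19.06×3.5 = 33.36. P₂ (3.5–8.2 m) = ½(19.06+32.13)×4.7 = 120.3.
P_w = ½ γ_w h₂² = 0.5×9.81×4.7² = 108.4. Total = 33.36+120.3+108.4 = 262.0 kN/m.

262 kN/m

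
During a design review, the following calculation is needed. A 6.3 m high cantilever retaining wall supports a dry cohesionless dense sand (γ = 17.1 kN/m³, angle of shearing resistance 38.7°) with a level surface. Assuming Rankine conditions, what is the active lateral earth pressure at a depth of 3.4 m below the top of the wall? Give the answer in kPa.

K_a = (1 − sin φ)/(1 + sin φ) = 0.2306.
σ_h = K_a γ z = 0.2306 × 17.1 × 3.4 = 13.41 kPa.

13.4 kPa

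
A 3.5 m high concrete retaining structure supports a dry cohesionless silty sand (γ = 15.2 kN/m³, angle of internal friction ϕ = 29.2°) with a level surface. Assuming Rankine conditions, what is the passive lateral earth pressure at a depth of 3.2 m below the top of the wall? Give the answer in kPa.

141 kPa

K_p = (1 + sin φ)/(1 − sin φ) = 2.905.
σ_h = K_p γ z = 2.905 × 15.2 × 3.2 = 141.3 kPa.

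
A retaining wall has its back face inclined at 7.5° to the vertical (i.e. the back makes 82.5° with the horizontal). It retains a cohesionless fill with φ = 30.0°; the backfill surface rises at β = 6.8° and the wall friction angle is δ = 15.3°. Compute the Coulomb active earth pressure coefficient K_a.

0.391

K_a = sin²(α+φ) / [sin²α · sin(α−δ) · (1 + √{sin(φ+δ)sin(φ−β) / (sin(α−δ)sin(α+β))})²].
With α = 82.5°, φ = 30.0°, δ = 15.3°, β = 6.8°: K_a = 0.3915.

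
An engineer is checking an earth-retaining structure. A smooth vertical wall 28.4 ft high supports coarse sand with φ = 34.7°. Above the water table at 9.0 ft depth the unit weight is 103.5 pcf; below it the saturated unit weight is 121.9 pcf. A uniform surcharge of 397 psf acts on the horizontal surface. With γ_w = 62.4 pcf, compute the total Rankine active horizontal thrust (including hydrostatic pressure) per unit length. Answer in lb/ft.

24000 lb/ft

K_a = tan²(45° − φ/2) = 0.2745.
γ' = 121.9 − 62.4 = 59.50 pcf. h₂ = H − d_w = 19.4 ft.
σ'_h: at surface K_a·q = 109.0; at WT K_a(q+γd_w) = 364.6; at base K_a(q+γd_w+γ'h₂) = 681.5 psf.
P₁ = ½(109.0+364.6)×9.0 = 2131; P₂ = ½(364.6+681.5)×19.4 = 10150; P_w = ½γ_w h₂² = 11740.
Total = 2131+10150+11740 = 24020 lb/ft.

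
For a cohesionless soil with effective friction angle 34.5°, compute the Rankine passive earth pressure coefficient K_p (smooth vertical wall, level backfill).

3.61

K_p = (1 + sin φ)/(1 − sin φ) = tan²(45° + 34.5°/2) = 3.613.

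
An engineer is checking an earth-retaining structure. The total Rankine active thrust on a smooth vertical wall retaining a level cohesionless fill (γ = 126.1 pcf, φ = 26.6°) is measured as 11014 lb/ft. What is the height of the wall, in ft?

K_a = 0.3814. P_a = ½ K_a γ H² ⇒ H = √(2P_a/(K_a γ)).
H = √(2×11014/(0.3814×126.1)) = 21.40 ft.

21.4 ft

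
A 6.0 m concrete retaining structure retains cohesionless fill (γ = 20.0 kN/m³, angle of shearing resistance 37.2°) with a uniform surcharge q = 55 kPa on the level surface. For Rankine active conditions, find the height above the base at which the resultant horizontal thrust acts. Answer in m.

2.48 m

K_a = 0.2464.
Triangular part P₁ = ½K_aγH² = 88.71 at H/3 = 2.000 m; rectangular part P₂ = K_a q H = 81.32 at H/2 = 3.000 m.
ȳ = (P₁·2.000 + P₂·3.000)/(P₁+P₂) = 2.478 m.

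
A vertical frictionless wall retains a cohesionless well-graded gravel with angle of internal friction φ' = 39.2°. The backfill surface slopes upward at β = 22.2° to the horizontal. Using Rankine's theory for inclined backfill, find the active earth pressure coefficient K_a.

0.271

K_a = cos β · (cos β − √(cos²β − cos²φ)) / (cos β + √(cos²β − cos²φ)).
cos β = 0.9259, cos φ = 0.7749, √(cos²β − cos²φ) = 0.5067.
K_a = 0.9259 × (0.9259 − 0.5067)/(0.9259 + 0.5067) = 0.2709.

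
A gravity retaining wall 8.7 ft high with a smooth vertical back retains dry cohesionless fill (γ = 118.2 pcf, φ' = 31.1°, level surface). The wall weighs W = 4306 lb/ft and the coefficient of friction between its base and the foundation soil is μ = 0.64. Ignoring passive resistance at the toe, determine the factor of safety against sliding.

1.93

K_a = tan²(45° − 31.1°/2) = 0.3188.
P_a = ½K_aγH² = 0.5×0.3188×118.2×8.7² = 1426 lb/ft, acting at H/3 = 2.900 ft above the base.
FS_sliding = μW / P_a = 0.64×4306 / 1426 = 1.932.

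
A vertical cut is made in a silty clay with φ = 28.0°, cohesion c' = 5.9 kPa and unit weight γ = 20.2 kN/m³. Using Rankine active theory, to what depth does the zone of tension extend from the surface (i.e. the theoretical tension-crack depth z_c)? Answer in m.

K_a = tan²(45° − 28.0°/2) = 0.3610; √K_a = 0.6009.
The active pressure is zero where K_a γ z = 2c√K_a, so z_c = 2c/(γ√K_a) = 2×5.9/(20.2×0.6009) = 0.9722 m.

0.972 m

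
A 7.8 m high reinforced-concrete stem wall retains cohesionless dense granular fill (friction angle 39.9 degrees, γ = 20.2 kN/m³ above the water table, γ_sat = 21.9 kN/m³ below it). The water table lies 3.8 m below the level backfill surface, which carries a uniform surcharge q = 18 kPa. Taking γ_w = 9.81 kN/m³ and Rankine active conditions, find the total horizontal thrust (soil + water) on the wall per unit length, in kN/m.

229 kN/m

K_a = tan²(45° − φ/2) = 0.2184.
γ' = 21.9 − 9.81 = 12.09 kN/m³. h₂ = H − d_w = 4.0 m.
σ'_h: at surface K_a·q = 3.932; at WT K_a(q+γd_w) = 20.70; at base K_a(q+γd_w+γ'h₂) = 31.26 kPa.
P₁ = ½(3.932+20.70)×3.8 = 46.80; P₂ = ½(20.70+31.26)×4.0 = 103.9; P_w = ½γ_w h₂² = 78.48.
Total = 46.80+103.9+78.48 = 229.2 kN/m.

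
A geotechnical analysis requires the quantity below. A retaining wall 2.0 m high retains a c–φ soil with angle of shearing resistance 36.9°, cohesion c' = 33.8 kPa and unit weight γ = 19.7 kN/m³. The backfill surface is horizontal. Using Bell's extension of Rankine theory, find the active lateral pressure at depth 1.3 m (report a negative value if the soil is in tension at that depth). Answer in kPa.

K_a = (1 − sin φ)/(1 + sin φ) = 0.2497.
σ_a = K_a γ z − 2c√K_a = 0.2497×19.7×1.3 − 2×33.8×0.4997 = -27.38 kPa.

-27.4 kPa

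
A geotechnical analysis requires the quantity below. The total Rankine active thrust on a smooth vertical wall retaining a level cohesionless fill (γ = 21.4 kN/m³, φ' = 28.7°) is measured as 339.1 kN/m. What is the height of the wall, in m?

K_a = 0.3511. P_a = ½ K_a γ H² ⇒ H = √(2P_a/(K_a γ)).
H = √(2×339.1/(0.3511×21.4)) = 9.500 m.

9.50 m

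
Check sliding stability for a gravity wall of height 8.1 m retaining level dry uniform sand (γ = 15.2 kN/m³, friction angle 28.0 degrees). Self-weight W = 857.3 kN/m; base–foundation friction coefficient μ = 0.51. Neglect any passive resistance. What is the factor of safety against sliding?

2.43

K_a = tan²(45° − 28.0°/2) = 0.3610.
P_a = ½K_aγH² = 0.5×0.3610×15.2×8.1² = 180.0 kN/m, acting at H/3 = 2.700 m above the base.
FS_sliding = μW / P_a = 0.51×857.3 / 180.0 = 2.429.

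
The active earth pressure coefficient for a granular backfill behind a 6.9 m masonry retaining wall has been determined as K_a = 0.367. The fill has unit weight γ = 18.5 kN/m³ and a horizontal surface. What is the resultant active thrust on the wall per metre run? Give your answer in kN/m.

P = ½ K_a γ H² = 0.5 × 0.367 × 18.5 × 6.9² = 161.6 kN/m.

162 kN/m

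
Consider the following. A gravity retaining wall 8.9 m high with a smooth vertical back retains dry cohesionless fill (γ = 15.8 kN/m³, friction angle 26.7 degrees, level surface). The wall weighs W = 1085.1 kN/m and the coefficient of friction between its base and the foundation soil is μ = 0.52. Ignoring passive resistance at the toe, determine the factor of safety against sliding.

2.37

K_a = tan²(45° − 26.7°/2) = 0.3800.
P_a = ½K_aγH² = 0.5×0.3800×15.8×8.9² = 237.8 kN/m, acting at H/3 = 2.967 m above the base.
FS_sliding = μW / P_a = 0.52×1085.1 / 237.8 = 2.373.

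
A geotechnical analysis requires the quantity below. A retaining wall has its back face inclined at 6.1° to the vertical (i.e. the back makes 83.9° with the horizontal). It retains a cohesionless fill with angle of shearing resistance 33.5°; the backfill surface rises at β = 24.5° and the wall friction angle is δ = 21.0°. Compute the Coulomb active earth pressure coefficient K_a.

K_a = sin²(α+φ) / [sin²α · sin(α−δ) · (1 + √{sin(φ+δ)sin(φ−β) / (sin(α−δ)sin(α+β))})²].
With α = 83.9°, φ = 33.5°, δ = 21.0°, β = 24.5°: K_a = 0.4646.

0.465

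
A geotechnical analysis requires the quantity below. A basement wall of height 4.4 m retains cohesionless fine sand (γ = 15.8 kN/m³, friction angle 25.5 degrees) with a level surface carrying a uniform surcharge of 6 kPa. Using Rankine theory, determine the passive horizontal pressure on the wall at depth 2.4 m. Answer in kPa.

K_p = (1 + sin φ)/(1 − sin φ) = 2.512.
σ_v = γz + q = 15.8 × 2.4 + 6 = 43.92 kPa.
σ_h = K_p σ_v = 2.512 × 43.92 = 110.3 kPa.

110 kPa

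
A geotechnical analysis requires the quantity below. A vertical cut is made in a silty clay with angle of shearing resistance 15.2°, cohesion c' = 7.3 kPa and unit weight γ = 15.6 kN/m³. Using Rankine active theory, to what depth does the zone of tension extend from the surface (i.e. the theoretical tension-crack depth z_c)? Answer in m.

1.22 m

K_a = tan²(45° − 15.2°/2) = 0.5845; √K_a = 0.7646.
The active pressure is zero where K_a γ z = 2c√K_a, so z_c = 2c/(γ√K_a) = 2×7.3/(15.6×0.7646) = 1.224 m.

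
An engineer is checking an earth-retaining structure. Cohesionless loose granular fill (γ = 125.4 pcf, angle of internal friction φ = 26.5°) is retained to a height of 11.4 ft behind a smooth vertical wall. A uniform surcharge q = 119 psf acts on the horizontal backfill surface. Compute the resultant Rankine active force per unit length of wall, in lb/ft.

K_a = tan²(45° − φ/2) = 0.3829.
Soil triangle: ½ K_a γ H² = 0.5×0.3829×125.4×11.4² = 3120 lb/ft.
Surcharge rectangle: K_a q H = 0.3829×119×11.4 = 519.5 lb/ft.
Total = 3120 + 519.5 = 3640 lb/ft.

3640 lb/ft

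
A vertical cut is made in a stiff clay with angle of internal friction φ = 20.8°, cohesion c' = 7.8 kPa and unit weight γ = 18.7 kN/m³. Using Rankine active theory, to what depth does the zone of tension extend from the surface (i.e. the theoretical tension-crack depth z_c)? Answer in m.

K_a = tan²(45° − 20.8°/2) = 0.4759; √K_a = 0.6899.
The active pressure is zero where K_a γ z = 2c√K_a, so z_c = 2c/(γ√K_a) = 2×7.8/(18.7×0.6899) = 1.209 m.

1.21 m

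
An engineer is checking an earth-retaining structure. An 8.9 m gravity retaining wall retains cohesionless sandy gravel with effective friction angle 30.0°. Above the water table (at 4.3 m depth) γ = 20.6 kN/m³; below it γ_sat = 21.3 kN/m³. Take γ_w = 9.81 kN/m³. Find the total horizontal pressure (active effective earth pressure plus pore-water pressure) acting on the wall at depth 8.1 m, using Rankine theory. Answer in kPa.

K_a = (1 − sin φ)/(1 + sin φ) = 0.3333.
γ' = 21.3 − 9.81 = 11.49 kN/m³.
Effective vertical stress at 8.1 m: σ'_v = 20.6×4.3 + 11.49×3.80 = 132.2 kPa.
σ'_h = K_a σ'_v = 0.3333 × 132.2 = 44.08 kPa; u = γ_w × 3.80 = 37.28 kPa.
Total σ_h = 44.08 + 37.28 = 81.36 kPa.

81.4 kPa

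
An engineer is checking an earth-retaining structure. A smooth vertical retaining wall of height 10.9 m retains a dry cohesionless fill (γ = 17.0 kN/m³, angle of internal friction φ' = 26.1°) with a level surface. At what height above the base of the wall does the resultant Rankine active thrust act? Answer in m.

3.63 m

K_a = 0.3889.
The pressure distribution is triangular, so the resultant acts at H/3 above the base = 10.9/3 = 3.633 m.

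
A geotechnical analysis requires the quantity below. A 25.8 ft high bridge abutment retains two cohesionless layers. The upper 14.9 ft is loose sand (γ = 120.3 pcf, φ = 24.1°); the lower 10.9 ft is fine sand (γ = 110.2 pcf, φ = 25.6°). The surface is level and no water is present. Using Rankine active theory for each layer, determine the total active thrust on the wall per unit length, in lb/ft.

16000 lb/ft

K_a1 = tan²(45°−24.1°/2) = 0.4201; K_a2 = tan²(45°−25.6°/2) = 0.3966.
Layer 1: σ at base = K_a1 γ₁ h₁ = 753.1 psf; P₁ = ½×753.1×14.9 = 5610.
Layer 2: σ_v at top = γ₁h₁ = 1792; σ_h top = K_a2×1792 = 710.8; σ_h base = K_a2×(1792+110.2×10.9) = 1187.
P₂ = ½(710.8+1187)×10.9 = 10340. Total P_a = 5610+10340 = 15950 lb/ft.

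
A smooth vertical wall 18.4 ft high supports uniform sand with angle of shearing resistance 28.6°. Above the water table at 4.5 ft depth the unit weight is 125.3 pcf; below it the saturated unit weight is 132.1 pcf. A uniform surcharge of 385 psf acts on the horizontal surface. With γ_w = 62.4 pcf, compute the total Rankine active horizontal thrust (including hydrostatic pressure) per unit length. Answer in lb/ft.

14100 lb/ft

K_a = tan²(45° − φ/2) = 0.3525.
γ' = 132.1 − 62.4 = 69.70 pcf. h₂ = H − d_w = 13.9 ft.
σ'_h: at surface K_a·q = 135.7; at WT K_a(q+γd_w) = 334.5; at base K_a(q+γd_w+γ'h₂) = 676.1 psf.
P₁ = ½(135.7+334.5)×4.5 = 1058; P₂ = ½(334.5+676.1)×13.9 = 7024; P_w = ½γ_w h₂² = 6028.
Total = 1058+7024+6028 = 14110 lb/ft.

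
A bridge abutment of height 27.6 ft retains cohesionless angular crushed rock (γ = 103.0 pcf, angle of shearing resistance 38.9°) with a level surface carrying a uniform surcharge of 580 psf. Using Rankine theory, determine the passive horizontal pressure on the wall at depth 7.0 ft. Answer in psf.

5690 psf

K_p = (1 + sin φ)/(1 − sin φ) = 4.376.
σ_v = γz + q = 103.0 × 7.0 + 580 = 1301 psf.
σ_h = K_p σ_v = 4.376 × 1301 = 5693 psf.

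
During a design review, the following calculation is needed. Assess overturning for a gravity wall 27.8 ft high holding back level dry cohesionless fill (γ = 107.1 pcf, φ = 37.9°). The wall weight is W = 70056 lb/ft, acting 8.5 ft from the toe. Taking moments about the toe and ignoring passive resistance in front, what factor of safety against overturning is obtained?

K_a = tan²(45° − 37.9°/2) = 0.2389.
P_a = ½K_aγH² = 0.5×0.2389×107.1×27.8² = 9889 lb/ft, acting at H/3 = 9.267 ft above the base.
Overturning moment M_o = P_a × H/3 = 9889 × 9.267 = 91630.
Resisting moment M_r = W × 8.5 = 70056 × 8.5 = 595500.
FS_overturning = M_r/M_o = 595500/91630 = 6.498.

6.50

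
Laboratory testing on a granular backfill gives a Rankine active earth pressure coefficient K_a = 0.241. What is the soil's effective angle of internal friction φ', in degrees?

37.7°

K_a = tan²(45° − φ/2) ⇒ 45° − φ/2 = arctan(√0.241) = 26.15°.
φ = 2(45° − 26.15°) = 37.71°.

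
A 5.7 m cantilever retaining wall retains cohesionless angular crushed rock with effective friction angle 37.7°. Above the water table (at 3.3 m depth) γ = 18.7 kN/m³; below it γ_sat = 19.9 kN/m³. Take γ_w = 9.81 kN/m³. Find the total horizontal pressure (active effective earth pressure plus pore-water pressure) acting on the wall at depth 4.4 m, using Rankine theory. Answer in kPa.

28.3 kPa

K_a = (1 − sin φ)/(1 + sin φ) = 0.2411.
γ' = 19.9 − 9.81 = 10.09 kN/m³.
Effective vertical stress at 4.4 m: σ'_v = 18.7×3.3 + 10.09×1.10 = 72.81 kPa.
σ'_h = K_a σ'_v = 0.2411 × 72.81 = 17.55 kPa; u = γ_w × 1.10 = 10.79 kPa.
Total σ_h = 17.55 + 10.79 = 28.34 kPa.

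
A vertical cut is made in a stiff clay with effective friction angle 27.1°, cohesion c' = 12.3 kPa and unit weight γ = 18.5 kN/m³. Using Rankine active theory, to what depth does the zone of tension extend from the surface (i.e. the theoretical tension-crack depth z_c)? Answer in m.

K_a = tan²(45° − 27.1°/2) = 0.3741; √K_a = 0.6116.
The active pressure is zero where K_a γ z = 2c√K_a, so z_c = 2c/(γ√K_a) = 2×12.3/(18.5×0.6116) = 2.174 m.

2.17 m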